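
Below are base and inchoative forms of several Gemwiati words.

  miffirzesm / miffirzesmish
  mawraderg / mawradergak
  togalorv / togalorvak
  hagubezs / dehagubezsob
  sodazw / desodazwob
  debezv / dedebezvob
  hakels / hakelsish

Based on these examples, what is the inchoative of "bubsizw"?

debubsizwob

"bubsizw" has second-to-last letter 'z'. The stems whose second-to-last letter is 'z' (hagubezs → dehagubezsob, sodazw → desodazwob, debezv → dedebezvob) add de- … -ob around the stem.
So bubsizw → debubsizwob.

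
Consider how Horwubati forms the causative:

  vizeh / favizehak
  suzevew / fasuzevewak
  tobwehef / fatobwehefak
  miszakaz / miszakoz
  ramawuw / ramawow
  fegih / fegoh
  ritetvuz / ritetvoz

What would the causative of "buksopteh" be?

suzevew and ramawuw both end in -w yet inflect differently (fasuzevewak, ramawow), so the final letter is not what conditions the rule; the last vowel is.
"buksopteh" has last vowel 'e'. The stems whose last vowel is 'e' (vizeh → favizehak, suzevew → fasuzevewak, tobwehef → fatobwehefak) add fa- … -ak around the stem.
So buksopteh → fabuksoptehak.

fabuksoptehak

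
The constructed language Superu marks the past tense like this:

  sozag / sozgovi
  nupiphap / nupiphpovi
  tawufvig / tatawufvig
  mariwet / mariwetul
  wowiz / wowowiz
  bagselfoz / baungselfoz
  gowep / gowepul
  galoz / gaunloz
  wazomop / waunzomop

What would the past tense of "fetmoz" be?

feuntmoz

wazomop and gowep both end in -p yet inflect differently (waunzomop, gowepul), so the final letter is not what conditions the rule; the last vowel is.
"fetmoz" has last vowel 'o'. The stems whose last vowel is 'o' (wazomop → waunzomop, bagselfoz → baungselfoz, galoz → gaunloz) insert -un- after the first vowel.
So fetmoz → feuntmoz.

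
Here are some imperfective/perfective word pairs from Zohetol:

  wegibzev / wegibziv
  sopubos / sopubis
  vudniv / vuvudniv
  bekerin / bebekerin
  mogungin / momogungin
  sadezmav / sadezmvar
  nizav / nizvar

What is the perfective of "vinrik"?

vivinrik

vudniv and nizav both end in -v yet inflect differently (vuvudniv, nizvar), so the final letter is not what conditions the rule; the last vowel is.
"vinrik" has last vowel 'i'. The stems whose last vowel is 'i' (vudniv → vuvudniv, bekerin → bebekerin, mogungin → momogungin) repeat the first consonant+vowel as a prefix.
So vinrik → vivinrik.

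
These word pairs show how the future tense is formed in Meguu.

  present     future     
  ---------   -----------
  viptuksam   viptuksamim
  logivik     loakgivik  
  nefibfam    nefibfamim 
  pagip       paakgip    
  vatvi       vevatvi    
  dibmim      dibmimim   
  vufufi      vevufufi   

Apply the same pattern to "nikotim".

nikotimim

"nikotim" ends in -m. The stems ending in -m (dibmim → dibmimim, viptuksam → viptuksamim, nefibfam → nefibfamim) add -im.
The other patterns: stems ending in -i add the prefix ve-; stems ending in -k or -p insert -ak- after the first vowel.
So nikotim → nikotimim.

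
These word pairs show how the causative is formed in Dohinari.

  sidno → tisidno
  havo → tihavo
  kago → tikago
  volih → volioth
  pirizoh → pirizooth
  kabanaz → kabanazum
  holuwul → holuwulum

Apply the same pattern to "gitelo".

tigitelo

"gitelo" ends in -o. The stems ending in -o (sidno → tisidno, havo → tihavo, kago → tikago) add the prefix ti-.
So gitelo → tigitelo.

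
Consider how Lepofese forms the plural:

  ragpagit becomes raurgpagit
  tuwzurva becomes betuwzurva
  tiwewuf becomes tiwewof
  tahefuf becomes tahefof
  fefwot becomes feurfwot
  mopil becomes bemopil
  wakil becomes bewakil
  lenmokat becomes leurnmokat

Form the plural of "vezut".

veurzut

"vezut" ends in -t. The stems ending in -t (ragpagit → raurgpagit, fefwot → feurfwot, lenmokat → leurnmokat) insert -ur- after the first vowel.
So vezut → veurzut.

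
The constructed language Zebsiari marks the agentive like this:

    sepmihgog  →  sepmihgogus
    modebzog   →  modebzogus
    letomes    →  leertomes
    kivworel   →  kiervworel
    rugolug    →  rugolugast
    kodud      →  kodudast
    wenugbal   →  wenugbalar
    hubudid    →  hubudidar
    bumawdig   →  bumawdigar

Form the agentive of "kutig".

"kutig" has last vowel 'i'. The stems whose last vowel is 'i' (hubudid → hubudidar, bumawdig → bumawdigar) add -ar.
The other patterns: stems whose last vowel is 'o' add -us; stems whose last vowel is 'e' insert -er- after the first vowel; stems whose last vowel is 'u' add -ast.
So kutig → kutigar.

kutigar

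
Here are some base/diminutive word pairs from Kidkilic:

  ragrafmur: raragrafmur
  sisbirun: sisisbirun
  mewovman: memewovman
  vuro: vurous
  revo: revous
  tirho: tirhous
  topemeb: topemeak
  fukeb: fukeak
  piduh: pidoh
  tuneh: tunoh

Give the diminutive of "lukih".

"lukih" ends in -h. The stems ending in -h (piduh → pidoh, tuneh → tunoh) change the last vowel to 'o'.
The other patterns: stems ending in -n or -r repeat the first consonant+vowel as a prefix; stems ending in -o add -us; stems ending in -b drop the final letter and add -ak.
So lukih → lukoh.

lukoh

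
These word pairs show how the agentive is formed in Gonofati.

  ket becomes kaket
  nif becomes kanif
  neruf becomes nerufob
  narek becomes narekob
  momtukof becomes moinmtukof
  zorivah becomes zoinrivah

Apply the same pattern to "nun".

kanun

nif and neruf both end in -f yet inflect differently (kanif, nerufob), so the final letter is not what conditions the rule; the number of vowels is.
"nun" has 1 vowel. The stems with 1 vowel (ket → kaket, nif → kanif) add the prefix ka-.
The other patterns: stems with 2 vowels add -ob; stems with 3 vowels insert -in- after the first vowel.
So nun → kanun.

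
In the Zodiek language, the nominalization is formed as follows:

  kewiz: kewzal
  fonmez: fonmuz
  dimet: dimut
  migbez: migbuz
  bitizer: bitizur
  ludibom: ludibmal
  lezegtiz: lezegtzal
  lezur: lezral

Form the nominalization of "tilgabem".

tilgabum

bitizer and lezur both end in -r yet inflect differently (bitizur, lezral), so the final letter is not what conditions the rule; the last vowel is.
"tilgabem" has last vowel 'e'. The stems whose last vowel is 'e' (migbez → migbuz, bitizer → bitizur, fonmez → fonmuz) change the last vowel to 'u'.
So tilgabem → tilgabum.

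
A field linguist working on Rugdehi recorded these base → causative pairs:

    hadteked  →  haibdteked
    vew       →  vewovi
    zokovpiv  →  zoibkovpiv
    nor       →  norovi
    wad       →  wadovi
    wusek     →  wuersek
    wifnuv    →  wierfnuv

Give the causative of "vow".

vowovi

wad and hadteked both end in -d yet inflect differently (wadovi, haibdteked), so the final letter is not what conditions the rule; the number of vowels is.
"vow" has 1 vowel. The stems with 1 vowel (wad → wadovi, vew → vewovi, nor → norovi) add -ovi.
The other patterns: stems with 2 vowels insert -er- after the first vowel; stems with 3 vowels insert -ib- after the first vowel.
So vow → vowovi.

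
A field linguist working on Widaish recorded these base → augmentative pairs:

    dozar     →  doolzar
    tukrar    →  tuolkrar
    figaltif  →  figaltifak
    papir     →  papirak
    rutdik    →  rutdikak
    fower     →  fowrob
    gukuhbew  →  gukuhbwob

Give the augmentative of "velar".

"velar" has last vowel 'a'. The stems whose last vowel is 'a' (dozar → doolzar, tukrar → tuolkrar) insert -ol- after the first vowel.
The other patterns: stems whose last vowel is 'i' add -ak; stems whose last vowel is 'e' delete the last vowel and add -ob.
So velar → veollar.

veollar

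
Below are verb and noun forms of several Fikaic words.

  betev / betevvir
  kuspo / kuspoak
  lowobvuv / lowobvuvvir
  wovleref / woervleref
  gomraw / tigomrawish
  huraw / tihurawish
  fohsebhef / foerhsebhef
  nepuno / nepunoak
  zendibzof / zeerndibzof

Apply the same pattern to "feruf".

feerruf

"feruf" ends in -f. The stems ending in -f (fohsebhef → foerhsebhef, wovleref → woervleref, zendibzof → zeerndibzof) insert -er- after the first vowel.
So feruf → feerruf.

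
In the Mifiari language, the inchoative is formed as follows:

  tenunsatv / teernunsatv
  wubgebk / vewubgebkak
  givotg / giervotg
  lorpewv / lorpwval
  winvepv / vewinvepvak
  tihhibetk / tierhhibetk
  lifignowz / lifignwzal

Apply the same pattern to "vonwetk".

"vonwetk" has second-to-last letter 't'. The stems whose second-to-last letter is 't' (tenunsatv → teernunsatv, givotg → giervotg, tihhibetk → tierhhibetk) insert -er- after the first vowel.
So vonwetk → voernwetk.

voernwetk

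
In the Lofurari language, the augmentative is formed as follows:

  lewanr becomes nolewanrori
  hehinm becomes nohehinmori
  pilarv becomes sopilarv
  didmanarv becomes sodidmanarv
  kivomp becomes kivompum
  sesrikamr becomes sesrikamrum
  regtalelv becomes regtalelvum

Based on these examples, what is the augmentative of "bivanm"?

"bivanm" has second-to-last letter 'n'. The stems whose second-to-last letter is 'n' (lewanr → nolewanrori, hehinm → nohehinmori) add no- … -ori around the stem.
So bivanm → nobivanmori.

nobivanmori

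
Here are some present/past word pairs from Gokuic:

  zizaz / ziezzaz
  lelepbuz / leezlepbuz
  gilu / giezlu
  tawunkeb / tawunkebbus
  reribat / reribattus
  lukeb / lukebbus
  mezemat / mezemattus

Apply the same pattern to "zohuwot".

mezemat and zizaz both have last vowel 'a' yet inflect differently (mezemattus, ziezzaz), so the last vowel is not what conditions the rule; the final letter is.
"zohuwot" ends in -t. The stems ending in -t (mezemat → mezemattus, reribat → reribattus) double the final consonant and add -us.
The other pattern: stems ending in -u or -z insert -ez- after the first vowel.
So zohuwot → zohuwottus.

zohuwottus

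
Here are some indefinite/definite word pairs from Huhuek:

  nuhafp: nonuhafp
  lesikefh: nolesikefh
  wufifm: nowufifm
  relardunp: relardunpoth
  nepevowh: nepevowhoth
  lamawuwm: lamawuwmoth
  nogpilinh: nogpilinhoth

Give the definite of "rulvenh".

"rulvenh" has second-to-last letter 'n'. The stems whose second-to-last letter is 'n' (relardunp → relardunpoth, nogpilinh → nogpilinhoth) add -oth.
So rulvenh → rulvenhoth.

rulvenhoth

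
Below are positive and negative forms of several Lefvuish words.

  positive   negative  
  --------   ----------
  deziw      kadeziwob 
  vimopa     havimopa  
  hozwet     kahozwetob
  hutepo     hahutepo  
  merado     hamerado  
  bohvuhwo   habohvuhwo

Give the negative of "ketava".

haketava

hutepo and hozwet both begin with h- yet inflect differently (hahutepo, kahozwetob), so the first letter is not what conditions the rule; whether the stem ends in a vowel or a consonant is.
"ketava" ends in a vowel. The stems ending in a vowel (merado → hamerado, vimopa → havimopa, bohvuhwo → habohvuhwo) add the prefix ha-.
The other pattern: stems ending in a consonant add ka- … -ob around the stem.
So ketava → haketava.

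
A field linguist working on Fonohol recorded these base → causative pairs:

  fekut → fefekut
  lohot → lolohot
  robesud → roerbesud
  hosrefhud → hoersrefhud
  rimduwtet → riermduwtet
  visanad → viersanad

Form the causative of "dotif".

dodotif

fekut and rimduwtet both end in -t yet inflect differently (fefekut, riermduwtet), so the final letter is not what conditions the rule; the number of vowels is.
"dotif" has 2 vowels. The stems with 2 vowels (fekut → fefekut, lohot → lolohot) repeat the first consonant+vowel as a prefix.
The other pattern: stems with 3 vowels insert -er- after the first vowel.
So dotif → dodotif.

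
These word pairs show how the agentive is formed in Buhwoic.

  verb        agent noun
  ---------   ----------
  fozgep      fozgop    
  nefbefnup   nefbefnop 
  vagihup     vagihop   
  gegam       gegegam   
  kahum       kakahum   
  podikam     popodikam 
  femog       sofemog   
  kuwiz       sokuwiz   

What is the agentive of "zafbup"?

zafbop

nefbefnup and kahum both have last vowel 'u' yet inflect differently (nefbefnop, kakahum), so the last vowel is not what conditions the rule; the final letter is.
"zafbup" ends in -p. The stems ending in -p (fozgep → fozgop, nefbefnup → nefbefnop, vagihup → vagihop) change the last vowel to 'o'.
So zafbup → zafbop.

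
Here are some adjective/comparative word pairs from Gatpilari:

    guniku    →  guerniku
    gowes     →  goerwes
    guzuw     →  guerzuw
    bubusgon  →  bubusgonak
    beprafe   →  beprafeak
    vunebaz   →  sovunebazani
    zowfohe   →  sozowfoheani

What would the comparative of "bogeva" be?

"bogeva" begins with b-. The stems beginning with b- (bubusgon → bubusgonak, beprafe → beprafeak) add -ak.
So bogeva → bogevaak.

bogevaak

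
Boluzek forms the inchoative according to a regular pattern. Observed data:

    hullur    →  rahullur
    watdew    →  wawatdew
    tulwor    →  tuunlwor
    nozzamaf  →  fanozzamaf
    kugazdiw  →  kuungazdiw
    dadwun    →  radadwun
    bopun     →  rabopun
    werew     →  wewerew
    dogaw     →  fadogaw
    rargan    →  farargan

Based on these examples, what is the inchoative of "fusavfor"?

werew and dogaw both end in -w yet inflect differently (wewerew, fadogaw), so the final letter is not what conditions the rule; the last vowel is.
"fusavfor" has last vowel 'o'. The one such stem in the data (tulwor → tuunlwor) inserts -un- after the first vowel (as does kugazdiw), so the same rule applies.
So fusavfor → fuunsavfor.

fuunsavfor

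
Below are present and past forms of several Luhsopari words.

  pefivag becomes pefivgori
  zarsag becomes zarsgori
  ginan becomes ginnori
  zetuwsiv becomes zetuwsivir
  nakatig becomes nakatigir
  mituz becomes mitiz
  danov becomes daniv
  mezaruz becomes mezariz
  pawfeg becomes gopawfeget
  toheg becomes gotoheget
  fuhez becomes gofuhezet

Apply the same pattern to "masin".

"masin" has last vowel 'i'. The stems whose last vowel is 'i' (zetuwsiv → zetuwsivir, nakatig → nakatigir) add -ir.
So masin → masinir.

masinir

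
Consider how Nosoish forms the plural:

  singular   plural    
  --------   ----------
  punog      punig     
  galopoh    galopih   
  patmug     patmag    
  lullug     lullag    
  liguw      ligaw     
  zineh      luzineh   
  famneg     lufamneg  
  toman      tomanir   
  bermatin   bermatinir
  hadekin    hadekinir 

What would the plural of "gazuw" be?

gazaw

"gazuw" has last vowel 'u'. The stems whose last vowel is 'u' (patmug → patmag, lullug → lullag, liguw → ligaw) change the last vowel to 'a'.
The other patterns: stems whose last vowel is 'o' change the last vowel to 'i'; stems whose last vowel is 'e' add the prefix lu-; stems whose last vowel is 'a' or 'i' add -ir.
So gazuw → gazaw.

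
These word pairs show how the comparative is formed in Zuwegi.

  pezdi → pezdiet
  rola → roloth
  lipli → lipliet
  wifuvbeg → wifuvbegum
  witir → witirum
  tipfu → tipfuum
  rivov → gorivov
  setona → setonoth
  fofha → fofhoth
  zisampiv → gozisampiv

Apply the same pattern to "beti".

"beti" ends in -i. The stems ending in -i (pezdi → pezdiet, lipli → lipliet) add -et.
So beti → betiet.

betiet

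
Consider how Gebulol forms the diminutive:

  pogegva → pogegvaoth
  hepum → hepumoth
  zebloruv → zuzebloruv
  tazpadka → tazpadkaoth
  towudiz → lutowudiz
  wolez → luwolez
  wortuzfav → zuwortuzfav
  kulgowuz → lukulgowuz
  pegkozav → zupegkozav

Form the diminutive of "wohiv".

zuwohiv

kulgowuz and zebloruv both have last vowel 'u' yet inflect differently (lukulgowuz, zuzebloruv), so the last vowel is not what conditions the rule; the final letter is.
"wohiv" ends in -v. The stems ending in -v (pegkozav → zupegkozav, zebloruv → zuzebloruv, wortuzfav → zuwortuzfav) add the prefix zu-.
The other patterns: stems ending in -z add the prefix lu-; stems ending in -a or -m add -oth.
So wohiv → zuwohiv.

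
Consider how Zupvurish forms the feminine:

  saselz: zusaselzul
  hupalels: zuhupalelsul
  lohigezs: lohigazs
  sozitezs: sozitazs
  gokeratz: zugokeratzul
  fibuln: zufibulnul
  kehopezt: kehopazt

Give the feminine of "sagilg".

zusagilgul

lohigezs and hupalels both end in -s yet inflect differently (lohigazs, zuhupalelsul), so the final letter is not what conditions the rule; the second-to-last letter is.
"sagilg" has second-to-last letter 'l'. The stems whose second-to-last letter is 'l' (saselz → zusaselzul, hupalels → zuhupalelsul, fibuln → zufibulnul) add zu- … -ul around the stem.
The other pattern: stems whose second-to-last letter is 'z' change the last vowel to 'a'.
So sagilg → zusagilgul.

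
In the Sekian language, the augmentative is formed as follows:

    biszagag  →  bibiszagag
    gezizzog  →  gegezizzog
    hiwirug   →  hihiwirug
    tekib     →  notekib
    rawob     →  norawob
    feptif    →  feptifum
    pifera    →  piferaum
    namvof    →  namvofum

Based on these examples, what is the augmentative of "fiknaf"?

gezizzog and rawob both have last vowel 'o' yet inflect differently (gegezizzog, norawob), so the last vowel is not what conditions the rule; the final letter is.
"fiknaf" ends in -f. The stems ending in -f (feptif → feptifum, namvof → namvofum) add -um.
So fiknaf → fiknafum.

fiknafum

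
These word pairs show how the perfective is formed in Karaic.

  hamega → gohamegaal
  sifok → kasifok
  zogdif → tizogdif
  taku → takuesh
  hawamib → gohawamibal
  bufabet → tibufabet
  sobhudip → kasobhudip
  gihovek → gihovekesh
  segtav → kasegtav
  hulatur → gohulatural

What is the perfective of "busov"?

tibusov

sifok and gihovek both end in -k yet inflect differently (kasifok, gihovekesh), so the final letter is not what conditions the rule; the first letter is.
"busov" begins with b-. The one such stem in the data (bufabet → tibufabet) adds the prefix ti-, so the same rule applies.
So busov → tibusov.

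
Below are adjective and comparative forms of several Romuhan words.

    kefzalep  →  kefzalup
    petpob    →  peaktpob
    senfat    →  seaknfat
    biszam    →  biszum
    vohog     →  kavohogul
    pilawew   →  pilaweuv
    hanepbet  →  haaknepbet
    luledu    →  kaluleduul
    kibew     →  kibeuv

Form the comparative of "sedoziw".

sedoziuv

kibew and kefzalep both have last vowel 'e' yet inflect differently (kibeuv, kefzalup), so the last vowel is not what conditions the rule; the final letter is.
"sedoziw" ends in -w. The stems ending in -w (kibew → kibeuv, pilawew → pilaweuv) drop the final letter and add -uv.
So sedoziw → sedoziuv.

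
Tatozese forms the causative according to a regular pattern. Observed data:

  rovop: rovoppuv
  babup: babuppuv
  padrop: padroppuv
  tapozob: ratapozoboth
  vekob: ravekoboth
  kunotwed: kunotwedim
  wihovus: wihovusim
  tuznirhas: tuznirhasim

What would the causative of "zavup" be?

rovop and tapozob both have last vowel 'o' yet inflect differently (rovoppuv, ratapozoboth), so the last vowel is not what conditions the rule; the final letter is.
"zavup" ends in -p. The stems ending in -p (rovop → rovoppuv, babup → babuppuv, padrop → padroppuv) double the final consonant and add -uv.
The other patterns: stems ending in -b add ra- … -oth around the stem; stems ending in -d or -s add -im.
So zavup → zavuppuv.

zavuppuv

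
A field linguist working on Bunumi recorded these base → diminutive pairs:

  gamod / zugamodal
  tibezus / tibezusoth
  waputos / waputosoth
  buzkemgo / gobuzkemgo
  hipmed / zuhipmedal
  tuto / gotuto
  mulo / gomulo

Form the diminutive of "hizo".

"hizo" ends in -o. The stems ending in -o (mulo → gomulo, tuto → gotuto, buzkemgo → gobuzkemgo) add the prefix go-.
The other patterns: stems ending in -d add zu- … -al around the stem; stems ending in -s add -oth.
So hizo → gohizo.

gohizo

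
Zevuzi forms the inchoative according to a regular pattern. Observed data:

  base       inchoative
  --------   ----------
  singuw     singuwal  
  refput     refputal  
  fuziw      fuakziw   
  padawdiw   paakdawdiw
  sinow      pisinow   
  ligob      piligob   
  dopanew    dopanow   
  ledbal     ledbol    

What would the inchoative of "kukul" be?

kukulal

"kukul" has last vowel 'u'. The stems whose last vowel is 'u' (singuw → singuwal, refput → refputal) add -al.
The other patterns: stems whose last vowel is 'i' insert -ak- after the first vowel; stems whose last vowel is 'o' add the prefix pi-; stems whose last vowel is 'a' or 'e' change the last vowel to 'o'.
So kukul → kukulal.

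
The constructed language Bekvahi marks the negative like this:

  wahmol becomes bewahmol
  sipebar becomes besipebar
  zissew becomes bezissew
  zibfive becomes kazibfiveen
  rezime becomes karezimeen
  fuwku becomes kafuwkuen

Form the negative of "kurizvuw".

bekurizvuw

"kurizvuw" ends in a consonant. The stems ending in a consonant (wahmol → bewahmol, sipebar → besipebar, zissew → bezissew) add the prefix be-.
The other pattern: stems ending in a vowel add ka- … -en around the stem.
So kurizvuw → bekurizvuw.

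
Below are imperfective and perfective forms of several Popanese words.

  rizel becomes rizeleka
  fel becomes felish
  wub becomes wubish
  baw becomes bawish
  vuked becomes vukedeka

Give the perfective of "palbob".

fel and rizel both end in -l yet inflect differently (felish, rizeleka), so the final letter is not what conditions the rule; the number of vowels is.
"palbob" has 2 vowels. The stems with 2 vowels (rizel → rizeleka, vuked → vukedeka) add -eka.
The other pattern: stems with 1 vowel add -ish.
So palbob → palbobeka.

palbobeka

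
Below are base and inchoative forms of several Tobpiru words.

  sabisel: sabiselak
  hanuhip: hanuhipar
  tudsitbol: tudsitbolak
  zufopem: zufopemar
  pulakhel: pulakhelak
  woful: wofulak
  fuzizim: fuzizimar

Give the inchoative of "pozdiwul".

pozdiwulak

pulakhel and zufopem both have last vowel 'e' yet inflect differently (pulakhelak, zufopemar), so the last vowel is not what conditions the rule; the final letter is.
"pozdiwul" ends in -l. The stems ending in -l (woful → wofulak, tudsitbol → tudsitbolak, pulakhel → pulakhelak) add -ak.
The other pattern: stems ending in -m or -p add -ar.
So pozdiwul → pozdiwulak.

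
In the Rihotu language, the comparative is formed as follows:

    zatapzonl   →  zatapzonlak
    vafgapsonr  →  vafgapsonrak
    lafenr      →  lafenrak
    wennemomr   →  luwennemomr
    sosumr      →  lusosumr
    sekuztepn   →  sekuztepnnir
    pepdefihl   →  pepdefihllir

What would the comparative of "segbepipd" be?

vafgapsonr and wennemomr both end in -r yet inflect differently (vafgapsonrak, luwennemomr), so the final letter is not what conditions the rule; the second-to-last letter is.
"segbepipd" has second-to-last letter 'p'. The one such stem in the data (sekuztepn → sekuztepnnir) doubles the final consonant and adds -ir (as does pepdefihl), so the same rule applies.
The other patterns: stems whose second-to-last letter is 'n' add -ak; stems whose second-to-last letter is 'm' add the prefix lu-.
So segbepipd → segbepipddir.

segbepipddir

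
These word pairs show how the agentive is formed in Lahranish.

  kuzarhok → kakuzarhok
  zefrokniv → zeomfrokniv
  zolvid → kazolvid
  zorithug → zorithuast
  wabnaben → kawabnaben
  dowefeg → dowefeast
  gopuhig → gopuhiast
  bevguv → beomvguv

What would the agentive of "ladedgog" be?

zorithug and bevguv both have last vowel 'u' yet inflect differently (zorithuast, beomvguv), so the last vowel is not what conditions the rule; the final letter is.
"ladedgog" ends in -g. The stems ending in -g (zorithug → zorithuast, dowefeg → dowefeast, gopuhig → gopuhiast) drop the final letter and add -ast.
The other patterns: stems ending in -v insert -om- after the first vowel; stems ending in -d, -k or -n add the prefix ka-.
So ladedgog → ladedgoast.

ladedgoast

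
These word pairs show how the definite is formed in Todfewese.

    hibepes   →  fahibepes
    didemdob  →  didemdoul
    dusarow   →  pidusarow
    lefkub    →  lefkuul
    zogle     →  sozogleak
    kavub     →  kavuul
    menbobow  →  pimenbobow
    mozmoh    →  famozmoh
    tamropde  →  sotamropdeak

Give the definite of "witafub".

menbobow and didemdob both have last vowel 'o' yet inflect differently (pimenbobow, didemdoul), so the last vowel is not what conditions the rule; the final letter is.
"witafub" ends in -b. The stems ending in -b (didemdob → didemdoul, lefkub → lefkuul, kavub → kavuul) drop the final letter and add -ul.
So witafub → witafuul.

witafuul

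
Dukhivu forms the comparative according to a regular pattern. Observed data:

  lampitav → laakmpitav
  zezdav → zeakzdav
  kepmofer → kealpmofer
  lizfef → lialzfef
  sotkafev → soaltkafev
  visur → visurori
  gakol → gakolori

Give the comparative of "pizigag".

"pizigag" has last vowel 'a'. The stems whose last vowel is 'a' (lampitav → laakmpitav, zezdav → zeakzdav) insert -ak- after the first vowel.
The other patterns: stems whose last vowel is 'e' insert -al- after the first vowel; stems whose last vowel is 'o' or 'u' add -ori.
So pizigag → piakzigag.

piakzigag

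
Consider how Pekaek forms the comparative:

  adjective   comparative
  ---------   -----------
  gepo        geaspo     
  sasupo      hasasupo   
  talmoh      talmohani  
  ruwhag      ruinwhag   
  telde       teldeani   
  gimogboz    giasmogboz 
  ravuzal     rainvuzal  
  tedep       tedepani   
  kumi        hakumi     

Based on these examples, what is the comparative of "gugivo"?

guasgivo

gepo and sasupo both end in -o yet inflect differently (geaspo, hasasupo), so the final letter is not what conditions the rule; the first letter is.
"gugivo" begins with g-. The stems beginning with g- (gimogboz → giasmogboz, gepo → geaspo) insert -as- after the first vowel.
So gugivo → guasgivo.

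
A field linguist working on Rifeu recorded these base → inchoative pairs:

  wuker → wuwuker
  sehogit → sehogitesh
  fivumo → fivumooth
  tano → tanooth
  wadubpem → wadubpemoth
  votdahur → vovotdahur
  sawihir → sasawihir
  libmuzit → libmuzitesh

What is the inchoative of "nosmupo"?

nosmupooth

"nosmupo" ends in -o. The stems ending in -o (tano → tanooth, fivumo → fivumooth) add -oth.
So nosmupo → nosmupooth.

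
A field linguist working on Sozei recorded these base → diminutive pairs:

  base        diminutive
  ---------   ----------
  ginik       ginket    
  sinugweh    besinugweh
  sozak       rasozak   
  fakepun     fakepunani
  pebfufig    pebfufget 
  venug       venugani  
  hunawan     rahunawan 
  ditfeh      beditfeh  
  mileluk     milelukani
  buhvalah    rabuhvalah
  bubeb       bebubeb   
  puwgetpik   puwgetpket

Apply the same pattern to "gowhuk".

gowhukani

"gowhuk" has last vowel 'u'. The stems whose last vowel is 'u' (mileluk → milelukani, fakepun → fakepunani, venug → venugani) add -ani.
The other patterns: stems whose last vowel is 'i' delete the last vowel and add -et; stems whose last vowel is 'e' add the prefix be-; stems whose last vowel is 'a' add the prefix ra-.
So gowhuk → gowhukani.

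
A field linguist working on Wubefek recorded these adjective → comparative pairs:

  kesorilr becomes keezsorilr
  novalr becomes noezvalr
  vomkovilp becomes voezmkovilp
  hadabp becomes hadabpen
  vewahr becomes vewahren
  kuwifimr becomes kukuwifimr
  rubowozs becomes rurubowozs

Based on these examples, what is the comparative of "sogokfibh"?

sogokfibhen

vomkovilp and hadabp both end in -p yet inflect differently (voezmkovilp, hadabpen), so the final letter is not what conditions the rule; the second-to-last letter is.
"sogokfibh" has second-to-last letter 'b'. The one such stem in the data (hadabp → hadabpen) adds -en, so the same rule applies.
The other patterns: stems whose second-to-last letter is 'l' insert -ez- after the first vowel; stems whose second-to-last letter is 'm' or 'z' repeat the first consonant+vowel as a prefix.
So sogokfibh → sogokfibhen.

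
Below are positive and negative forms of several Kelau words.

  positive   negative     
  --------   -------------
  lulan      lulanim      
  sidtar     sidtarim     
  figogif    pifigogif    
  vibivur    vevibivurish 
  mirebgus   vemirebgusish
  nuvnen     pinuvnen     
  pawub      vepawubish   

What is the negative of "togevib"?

nuvnen and lulan both end in -n yet inflect differently (pinuvnen, lulanim), so the final letter is not what conditions the rule; the last vowel is.
"togevib" has last vowel 'i'. The one such stem in the data (figogif → pifigogif) adds the prefix pi-, so the same rule applies.
The other patterns: stems whose last vowel is 'u' add ve- … -ish around the stem; stems whose last vowel is 'a' add -im.
So togevib → pitogevib.

pitogevib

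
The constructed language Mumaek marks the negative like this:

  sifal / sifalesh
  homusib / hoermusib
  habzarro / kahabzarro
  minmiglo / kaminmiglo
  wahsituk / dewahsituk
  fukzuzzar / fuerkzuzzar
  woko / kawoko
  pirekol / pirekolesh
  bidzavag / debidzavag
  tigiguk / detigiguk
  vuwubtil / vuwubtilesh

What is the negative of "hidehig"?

bidzavag and sifal both have last vowel 'a' yet inflect differently (debidzavag, sifalesh), so the last vowel is not what conditions the rule; the final letter is.
"hidehig" ends in -g. The one such stem in the data (bidzavag → debidzavag) adds the prefix de-, so the same rule applies.
The other patterns: stems ending in -l add -esh; stems ending in -o add the prefix ka-; stems ending in -b or -r insert -er- after the first vowel.
So hidehig → dehidehig.

dehidehig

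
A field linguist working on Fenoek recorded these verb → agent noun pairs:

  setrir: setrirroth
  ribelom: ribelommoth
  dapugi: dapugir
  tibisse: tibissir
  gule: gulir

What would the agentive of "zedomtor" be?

"zedomtor" ends in a consonant. The stems ending in a consonant (setrir → setrirroth, ribelom → ribelommoth) double the final consonant and add -oth.
So zedomtor → zedomtorroth.

zedomtorroth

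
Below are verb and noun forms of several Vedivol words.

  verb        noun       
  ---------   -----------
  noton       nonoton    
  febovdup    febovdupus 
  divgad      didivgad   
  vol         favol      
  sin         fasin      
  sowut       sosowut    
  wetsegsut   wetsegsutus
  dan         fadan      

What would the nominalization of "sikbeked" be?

"sikbeked" has 3 vowels. The stems with 3 vowels (febovdup → febovdupus, wetsegsut → wetsegsutus) add -us.
So sikbeked → sikbekedus.

sikbekedus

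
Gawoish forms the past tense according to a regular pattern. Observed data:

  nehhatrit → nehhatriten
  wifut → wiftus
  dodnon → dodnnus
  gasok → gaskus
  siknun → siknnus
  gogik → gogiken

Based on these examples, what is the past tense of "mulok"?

"mulok" has last vowel 'o'. The stems whose last vowel is 'o' (dodnon → dodnnus, gasok → gaskus) delete the last vowel and add -us.
So mulok → mulkus.

mulkus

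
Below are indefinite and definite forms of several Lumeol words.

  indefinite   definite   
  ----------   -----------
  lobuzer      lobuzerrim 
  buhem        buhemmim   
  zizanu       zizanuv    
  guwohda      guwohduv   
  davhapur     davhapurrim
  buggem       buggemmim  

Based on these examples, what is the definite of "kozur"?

kozurrim

"kozur" ends in a consonant. The stems ending in a consonant (buhem → buhemmim, buggem → buggemmim, lobuzer → lobuzerrim) double the final consonant and add -im.
So kozur → kozurrim.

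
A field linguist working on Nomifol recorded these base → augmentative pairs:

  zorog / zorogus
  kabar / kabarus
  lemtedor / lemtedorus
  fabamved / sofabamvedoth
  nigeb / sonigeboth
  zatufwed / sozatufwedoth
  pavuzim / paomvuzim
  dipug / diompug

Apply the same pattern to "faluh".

zorog and dipug both end in -g yet inflect differently (zorogus, diompug), so the final letter is not what conditions the rule; the last vowel is.
"faluh" has last vowel 'u'. The one such stem in the data (dipug → diompug) inserts -om- after the first vowel (as does pavuzim), so the same rule applies.
So faluh → faomluh.

faomluh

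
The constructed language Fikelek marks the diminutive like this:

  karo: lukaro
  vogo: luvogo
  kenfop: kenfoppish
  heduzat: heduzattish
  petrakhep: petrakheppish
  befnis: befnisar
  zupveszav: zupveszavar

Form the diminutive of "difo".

ludifo

"difo" ends in -o. The stems ending in -o (karo → lukaro, vogo → luvogo) add the prefix lu-.
The other patterns: stems ending in -p or -t double the final consonant and add -ish; stems ending in -s or -v add -ar.
So difo → ludifo.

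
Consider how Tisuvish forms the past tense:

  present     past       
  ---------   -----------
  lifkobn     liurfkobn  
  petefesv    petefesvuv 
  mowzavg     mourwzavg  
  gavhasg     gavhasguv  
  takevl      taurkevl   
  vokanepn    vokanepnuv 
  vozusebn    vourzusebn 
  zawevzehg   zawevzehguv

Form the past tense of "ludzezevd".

mowzavg and gavhasg both end in -g yet inflect differently (mourwzavg, gavhasguv), so the final letter is not what conditions the rule; the second-to-last letter is.
"ludzezevd" has second-to-last letter 'v'. The stems whose second-to-last letter is 'v' (takevl → taurkevl, mowzavg → mourwzavg) insert -ur- after the first vowel.
The other pattern: stems whose second-to-last letter is 'h', 'p' or 's' add -uv.
So ludzezevd → luurdzezevd.

luurdzezevd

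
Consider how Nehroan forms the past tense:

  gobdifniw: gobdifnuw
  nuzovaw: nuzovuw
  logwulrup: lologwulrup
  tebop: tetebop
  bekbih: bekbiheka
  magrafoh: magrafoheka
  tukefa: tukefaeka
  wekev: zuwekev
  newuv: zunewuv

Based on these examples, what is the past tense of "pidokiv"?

zupidokiv

"pidokiv" ends in -v. The stems ending in -v (wekev → zuwekev, newuv → zunewuv) add the prefix zu-.
So pidokiv → zupidokiv.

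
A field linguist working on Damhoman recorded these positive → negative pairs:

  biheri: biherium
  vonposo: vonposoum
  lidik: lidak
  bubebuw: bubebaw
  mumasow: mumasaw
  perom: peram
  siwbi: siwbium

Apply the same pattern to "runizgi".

lidik and biheri both have last vowel 'i' yet inflect differently (lidak, biherium), so the last vowel is not what conditions the rule; whether the stem ends in a vowel or a consonant is.
"runizgi" ends in a vowel. The stems ending in a vowel (biheri → biherium, siwbi → siwbium, vonposo → vonposoum) add -um.
The other pattern: stems ending in a consonant change the last vowel to 'a'.
So runizgi → runizgium.

runizgium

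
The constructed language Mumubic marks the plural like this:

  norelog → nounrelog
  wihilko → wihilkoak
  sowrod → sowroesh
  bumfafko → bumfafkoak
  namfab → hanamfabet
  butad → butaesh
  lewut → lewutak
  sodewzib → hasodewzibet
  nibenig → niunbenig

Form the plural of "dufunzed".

sowrod and norelog both have last vowel 'o' yet inflect differently (sowroesh, nounrelog), so the last vowel is not what conditions the rule; the final letter is.
"dufunzed" ends in -d. The stems ending in -d (sowrod → sowroesh, butad → butaesh) drop the final letter and add -esh.
So dufunzed → dufunzeesh.

dufunzeesh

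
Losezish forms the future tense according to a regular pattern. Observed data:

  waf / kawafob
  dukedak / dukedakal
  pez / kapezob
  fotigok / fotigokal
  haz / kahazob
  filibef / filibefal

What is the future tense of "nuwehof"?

nuwehofal

filibef and waf both end in -f yet inflect differently (filibefal, kawafob), so the final letter is not what conditions the rule; the number of vowels is.
"nuwehof" has 3 vowels. The stems with 3 vowels (filibef → filibefal, fotigok → fotigokal, dukedak → dukedakal) add -al.
The other pattern: stems with 1 vowel add ka- … -ob around the stem.
So nuwehof → nuwehofal.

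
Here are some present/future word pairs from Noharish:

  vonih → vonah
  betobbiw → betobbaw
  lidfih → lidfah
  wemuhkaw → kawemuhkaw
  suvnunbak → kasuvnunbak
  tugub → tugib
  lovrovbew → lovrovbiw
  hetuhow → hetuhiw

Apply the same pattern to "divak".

kadivak

"divak" has last vowel 'a'. The stems whose last vowel is 'a' (wemuhkaw → kawemuhkaw, suvnunbak → kasuvnunbak) add the prefix ka-.
So divak → kadivak.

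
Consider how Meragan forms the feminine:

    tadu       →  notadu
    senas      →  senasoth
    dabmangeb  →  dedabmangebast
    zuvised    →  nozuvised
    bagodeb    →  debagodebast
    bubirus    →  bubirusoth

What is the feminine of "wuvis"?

wuvisoth

bagodeb and zuvised both have last vowel 'e' yet inflect differently (debagodebast, nozuvised), so the last vowel is not what conditions the rule; the final letter is.
"wuvis" ends in -s. The stems ending in -s (bubirus → bubirusoth, senas → senasoth) add -oth.
So wuvis → wuvisoth.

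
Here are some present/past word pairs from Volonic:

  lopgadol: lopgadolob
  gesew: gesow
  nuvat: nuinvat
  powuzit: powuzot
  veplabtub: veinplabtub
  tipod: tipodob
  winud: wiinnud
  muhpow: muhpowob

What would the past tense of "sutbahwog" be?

"sutbahwog" has last vowel 'o'. The stems whose last vowel is 'o' (tipod → tipodob, lopgadol → lopgadolob, muhpow → muhpowob) add -ob.
So sutbahwog → sutbahwogob.

sutbahwogob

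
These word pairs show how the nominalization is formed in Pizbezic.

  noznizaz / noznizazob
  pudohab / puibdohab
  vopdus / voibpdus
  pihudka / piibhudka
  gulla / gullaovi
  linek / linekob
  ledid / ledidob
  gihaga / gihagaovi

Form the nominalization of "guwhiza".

gihaga and pihudka both end in -a yet inflect differently (gihagaovi, piibhudka), so the final letter is not what conditions the rule; the first letter is.
"guwhiza" begins with g-. The stems beginning with g- (gihaga → gihagaovi, gulla → gullaovi) add -ovi.
So guwhiza → guwhizaovi.

guwhizaovi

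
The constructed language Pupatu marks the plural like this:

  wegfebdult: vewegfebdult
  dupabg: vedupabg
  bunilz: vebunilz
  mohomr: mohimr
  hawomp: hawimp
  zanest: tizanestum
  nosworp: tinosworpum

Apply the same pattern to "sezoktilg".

wegfebdult and zanest both end in -t yet inflect differently (vewegfebdult, tizanestum), so the final letter is not what conditions the rule; the second-to-last letter is.
"sezoktilg" has second-to-last letter 'l'. The stems whose second-to-last letter is 'l' (wegfebdult → vewegfebdult, bunilz → vebunilz) add the prefix ve-.
So sezoktilg → vesezoktilg.

vesezoktilg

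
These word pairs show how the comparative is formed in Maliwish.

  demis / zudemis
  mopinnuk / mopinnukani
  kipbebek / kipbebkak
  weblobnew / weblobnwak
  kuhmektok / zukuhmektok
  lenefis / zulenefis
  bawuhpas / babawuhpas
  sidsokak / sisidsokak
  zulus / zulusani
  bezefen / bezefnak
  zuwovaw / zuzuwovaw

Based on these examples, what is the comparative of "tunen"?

weblobnew and zuwovaw both end in -w yet inflect differently (weblobnwak, zuzuwovaw), so the final letter is not what conditions the rule; the last vowel is.
"tunen" has last vowel 'e'. The stems whose last vowel is 'e' (bezefen → bezefnak, kipbebek → kipbebkak, weblobnew → weblobnwak) delete the last vowel and add -ak.
The other patterns: stems whose last vowel is 'a' repeat the first consonant+vowel as a prefix; stems whose last vowel is 'u' add -ani; stems whose last vowel is 'i' or 'o' add the prefix zu-.
So tunen → tunnak.

tunnak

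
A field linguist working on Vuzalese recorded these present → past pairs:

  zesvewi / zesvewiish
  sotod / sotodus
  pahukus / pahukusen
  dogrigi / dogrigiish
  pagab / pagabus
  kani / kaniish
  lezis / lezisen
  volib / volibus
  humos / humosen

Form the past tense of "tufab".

tufabus

lezis and kani both have last vowel 'i' yet inflect differently (lezisen, kaniish), so the last vowel is not what conditions the rule; the final letter is.
"tufab" ends in -b. The stems ending in -b (volib → volibus, pagab → pagabus) add -us.
The other patterns: stems ending in -s add -en; stems ending in -i add -ish.
So tufab → tufabus.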